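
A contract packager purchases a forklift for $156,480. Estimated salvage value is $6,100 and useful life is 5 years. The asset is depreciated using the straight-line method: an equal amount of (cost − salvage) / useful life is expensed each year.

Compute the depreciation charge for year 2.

Depreciable base = $156,480 − $6,100 = $150,380.
Annual expense = $150,380 / 5 = $30,076.

$30,076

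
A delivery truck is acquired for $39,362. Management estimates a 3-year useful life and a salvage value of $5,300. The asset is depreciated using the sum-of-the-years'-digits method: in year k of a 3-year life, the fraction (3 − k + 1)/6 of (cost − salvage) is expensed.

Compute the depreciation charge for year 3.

Depreciable base = $39,362 − $5,300 = $34,062.
Sum of the years' digits = 3+2+1 = 6.
Year 1: $34,062 × 3/6 = $17,031. Book value $22,331.
Year 2: $34,062 × 2/6 = $11,354. Book value $10,977.
Year 3: $34,062 × 1/6 = $5,677. Book value $5,300.

$5,677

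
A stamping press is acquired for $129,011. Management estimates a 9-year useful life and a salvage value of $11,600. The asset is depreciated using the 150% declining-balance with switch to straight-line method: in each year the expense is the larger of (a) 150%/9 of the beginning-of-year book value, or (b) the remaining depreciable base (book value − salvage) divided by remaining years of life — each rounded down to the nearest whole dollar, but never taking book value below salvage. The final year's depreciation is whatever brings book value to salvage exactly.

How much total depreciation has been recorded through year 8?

$107,349

Depreciable base = $129,011 − $11,600 = $117,411.
Year 1: DB = ⌊$129,011 × 150%/9⌋ = $21,501; SL = ⌊$117,411/9⌋ = $13,045 → take DB $21,501. Book value $107,510.
Year 2: DB = ⌊$107,510 × 150%/9⌋ = $17,918; SL = ⌊$95,910/8⌋ = $11,988 → take DB $17,918. Book value $89,592.
Year 3: DB = ⌊$89,592 × 150%/9⌋ = $14,932; SL = ⌊$77,992/7⌋ = $11,141 → take DB $14,932. Book value $74,660.
Year 4: DB = ⌊$74,660 × 150%/9⌋ = $12,443; SL = ⌊$63,060/6⌋ = $10,510 → take DB $12,443. Book value $62,217.
Year 5: DB = ⌊$62,217 × 150%/9⌋ = $10,369; SL = ⌊$50,617/5⌋ = $10,123 → take DB $10,369. Book value $51,848.
Year 6: DB = ⌊$51,848 × 150%/9⌋ = $8,641; SL = ⌊$40,248/4⌋ = $10,062 → take SL $10,062. Book value $41,786.
Year 7: DB = ⌊$41,786 × 150%/9⌋ = $6,964; SL = ⌊$30,186/3⌋ = $10,062 → take SL $10,062. Book value $31,724.
Year 8: DB = ⌊$31,724 × 150%/9⌋ = $5,287; SL = ⌊$20,124/2⌋ = $10,062 → take SL $10,062. Book value $21,662.
Accumulated through year 8 = $129,011 − $21,662 = $107,349.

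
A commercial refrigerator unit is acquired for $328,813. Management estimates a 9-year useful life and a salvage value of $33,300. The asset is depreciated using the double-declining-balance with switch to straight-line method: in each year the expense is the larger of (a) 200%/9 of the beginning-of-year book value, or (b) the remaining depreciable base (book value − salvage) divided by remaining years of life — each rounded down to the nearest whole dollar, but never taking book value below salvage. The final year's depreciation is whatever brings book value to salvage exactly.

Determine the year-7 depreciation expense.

Depreciable base = $328,813 − $33,300 = $295,513.
Year 1: DB = ⌊$328,813 × 200%/9⌋ = $73,069; SL = ⌊$295,513/9⌋ = $32,834 → take DB $73,069. Book value $255,744.
Year 2: DB = ⌊$255,744 × 200%/9⌋ = $56,832; SL = ⌊$222,444/8⌋ = $27,805 → take DB $56,832. Book value $198,912.
Year 3: DB = ⌊$198,912 × 200%/9⌋ = $44,202; SL = ⌊$165,612/7⌋ = $23,658 → take DB $44,202. Book value $154,710.
Year 4: DB = ⌊$154,710 × 200%/9⌋ = $34,380; SL = ⌊$121,410/6⌋ = $20,235 → take DB $34,380. Book value $120,330.
Year 5: DB = ⌊$120,330 × 200%/9⌋ = $26,740; SL = ⌊$87,030/5⌋ = $17,406 → take DB $26,740. Book value $93,590.
Year 6: DB = ⌊$93,590 × 200%/9⌋ = $20,797; SL = ⌊$60,290/4⌋ = $15,072 → take DB $20,797. Book value $72,793.
Year 7: DB = ⌊$72,793 × 200%/9⌋ = $16,176; SL = ⌊$39,493/3⌋ = $13,164 → take DB $16,176. Book value $56,617.

$16,176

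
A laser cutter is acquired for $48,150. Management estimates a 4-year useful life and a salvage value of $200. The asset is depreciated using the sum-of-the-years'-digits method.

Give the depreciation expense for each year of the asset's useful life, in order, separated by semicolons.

$19,180; $14,385; $9,590; $4,795

Depreciable base = $48,150 − $200 = $47,950.
Sum of the years' digits = 4+3+2+1 = 10.
Year 1: $47,950 × 4/10 = $19,180. Book value $28,970.
Year 2: $47,950 × 3/10 = $14,385. Book value $14,585.
Year 3: $47,950 × 2/10 = $9,590. Book value $4,995.
Year 4: $47,950 × 1/10 = $4,795. Book value $200.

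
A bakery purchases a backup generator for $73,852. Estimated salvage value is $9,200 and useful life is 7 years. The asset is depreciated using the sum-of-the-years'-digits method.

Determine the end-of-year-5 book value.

$16,127

Depreciable base = $73,852 − $9,200 = $64,652.
Sum of the years' digits = 7+6+5+4+3+2+1 = 28.
Year 1: $64,652 × 7/28 = $16,163. Book value $57,689.
Year 2: $64,652 × 6/28 = $13,854. Book value $43,835.
Year 3: $64,652 × 5/28 = $11,545. Book value $32,290.
Year 4: $64,652 × 4/28 = $9,236. Book value $23,054.
Year 5: $64,652 × 3/28 = $6,927. Book value $16,127.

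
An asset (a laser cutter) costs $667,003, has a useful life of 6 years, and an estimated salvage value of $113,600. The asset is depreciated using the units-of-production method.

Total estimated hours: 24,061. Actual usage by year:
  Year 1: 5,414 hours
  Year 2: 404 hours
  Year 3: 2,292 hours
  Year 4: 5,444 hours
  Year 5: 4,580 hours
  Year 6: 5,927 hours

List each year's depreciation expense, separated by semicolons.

Depreciable base = $667,003 − $113,600 = $553,403.
Rate = $553,403 / 24,061 hours = $23 per hour.
Year 1: 5,414 × $23 = $124,522. Book value $542,481.
Year 2: 404 × $23 = $9,292. Book value $533,189.
Year 3: 2,292 × $23 = $52,716. Book value $480,473.
Year 4: 5,444 × $23 = $125,212. Book value $355,261.
Year 5: 4,580 × $23 = $105,340. Book value $249,921.
Year 6: 5,927 × $23 = $136,321. Book value $113,600.

$124,522; $9,292; $52,716; $125,212; $105,340; $136,321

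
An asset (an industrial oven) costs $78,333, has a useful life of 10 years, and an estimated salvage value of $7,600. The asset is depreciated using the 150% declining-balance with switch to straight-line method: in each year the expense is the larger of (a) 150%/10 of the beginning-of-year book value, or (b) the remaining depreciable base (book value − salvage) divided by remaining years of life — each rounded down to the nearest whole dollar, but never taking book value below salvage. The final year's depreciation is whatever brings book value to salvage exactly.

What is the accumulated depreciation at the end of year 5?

Depreciable base = $78,333 − $7,600 = $70,733.
Year 1: DB = ⌊$78,333 × 150%/10⌋ = $11,749; SL = ⌊$70,733/10⌋ = $7,073 → take DB $11,749. Book value $66,584.
Year 2: DB = ⌊$66,584 × 150%/10⌋ = $9,987; SL = ⌊$58,984/9⌋ = $6,553 → take DB $9,987. Book value $56,597.
Year 3: DB = ⌊$56,597 × 150%/10⌋ = $8,489; SL = ⌊$48,997/8⌋ = $6,124 → take DB $8,489. Book value $48,108.
Year 4: DB = ⌊$48,108 × 150%/10⌋ = $7,216; SL = ⌊$40,508/7⌋ = $5,786 → take DB $7,216. Book value $40,892.
Year 5: DB = ⌊$40,892 × 150%/10⌋ = $6,133; SL = ⌊$33,292/6⌋ = $5,548 → take DB $6,133. Book value $34,759.
Accumulated through year 5 = $78,333 − $34,759 = $43,574.

$43,574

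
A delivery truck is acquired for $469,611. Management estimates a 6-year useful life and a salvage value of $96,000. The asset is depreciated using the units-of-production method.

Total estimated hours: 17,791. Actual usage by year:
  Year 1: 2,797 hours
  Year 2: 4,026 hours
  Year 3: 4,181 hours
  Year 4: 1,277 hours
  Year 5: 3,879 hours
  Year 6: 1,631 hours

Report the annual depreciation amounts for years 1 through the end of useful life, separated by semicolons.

Depreciable base = $469,611 − $96,000 = $373,611.
Rate = $373,611 / 17,791 hours = $21 per hour.
Year 1: 2,797 × $21 = $58,737. Book value $410,874.
Year 2: 4,026 × $21 = $84,546. Book value $326,328.
Year 3: 4,181 × $21 = $87,801. Book value $238,527.
Year 4: 1,277 × $21 = $26,817. Book value $211,710.
Year 5: 3,879 × $21 = $81,459. Book value $130,251.
Year 6: 1,631 × $21 = $34,251. Book value $96,000.

$58,737; $84,546; $87,801; $26,817; $81,459; $34,251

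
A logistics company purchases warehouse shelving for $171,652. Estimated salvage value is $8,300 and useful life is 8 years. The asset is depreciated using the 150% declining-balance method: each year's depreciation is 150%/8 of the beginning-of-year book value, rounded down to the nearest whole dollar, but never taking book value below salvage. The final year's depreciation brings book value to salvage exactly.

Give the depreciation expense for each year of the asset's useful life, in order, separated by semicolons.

Depreciable base = $171,652 − $8,300 = $163,352.
Year 1: ⌊$171,652 × 150%/8⌋ = $32,184. Book value $139,468.
Year 2: ⌊$139,468 × 150%/8⌋ = $26,150. Book value $113,318.
Year 3: ⌊$113,318 × 150%/8⌋ = $21,247. Book value $92,071.
Year 4: ⌊$92,071 × 150%/8⌋ = $17,263. Book value $74,808.
Year 5: ⌊$74,808 × 150%/8⌋ = $14,026. Book value $60,782.
Year 6: ⌊$60,782 × 150%/8⌋ = $11,396. Book value $49,386.
Year 7: ⌊$49,386 × 150%/8⌋ = $9,259. Book value $40,127.
Year 8 (final): $40,127 − $8,300 = $31,827. Book value $8,300.

$32,184; $26,150; $21,247; $17,263; $14,026; $11,396; $9,259; $31,827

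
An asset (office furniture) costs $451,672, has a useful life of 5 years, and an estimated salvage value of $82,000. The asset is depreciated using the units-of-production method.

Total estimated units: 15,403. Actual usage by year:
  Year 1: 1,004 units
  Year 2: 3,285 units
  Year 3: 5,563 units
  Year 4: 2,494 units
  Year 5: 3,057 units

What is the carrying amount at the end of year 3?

Depreciable base = $451,672 − $82,000 = $369,672.
Rate = $369,672 / 15,403 units = $24 per unit.
Year 1: 1,004 × $24 = $24,096. Book value $427,576.
Year 2: 3,285 × $24 = $78,840. Book value $348,736.
Year 3: 5,563 × $24 = $133,512. Book value $215,224.

$215,224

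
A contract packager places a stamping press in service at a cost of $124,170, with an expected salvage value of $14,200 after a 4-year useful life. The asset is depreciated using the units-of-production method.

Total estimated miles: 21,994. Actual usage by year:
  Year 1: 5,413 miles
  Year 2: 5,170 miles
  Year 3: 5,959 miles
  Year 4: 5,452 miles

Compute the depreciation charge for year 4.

Depreciable base = $124,170 − $14,200 = $109,970.
Rate = $109,970 / 21,994 miles = $5 per mile.
Year 1: 5,413 × $5 = $27,065. Book value $97,105.
Year 2: 5,170 × $5 = $25,850. Book value $71,255.
Year 3: 5,959 × $5 = $29,795. Book value $41,460.
Year 4: 5,452 × $5 = $27,260. Book value $14,200.

$27,260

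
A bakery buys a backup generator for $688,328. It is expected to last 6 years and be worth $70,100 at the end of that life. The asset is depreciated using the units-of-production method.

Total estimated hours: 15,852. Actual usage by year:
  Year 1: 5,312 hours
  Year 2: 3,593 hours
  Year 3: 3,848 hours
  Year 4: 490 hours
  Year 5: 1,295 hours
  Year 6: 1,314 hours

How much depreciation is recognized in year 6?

Depreciable base = $688,328 − $70,100 = $618,228.
Rate = $618,228 / 15,852 hours = $39 per hour.
Year 1: 5,312 × $39 = $207,168. Book value $481,160.
Year 2: 3,593 × $39 = $140,127. Book value $341,033.
Year 3: 3,848 × $39 = $150,072. Book value $190,961.
Year 4: 490 × $39 = $19,110. Book value $171,851.
Year 5: 1,295 × $39 = $50,505. Book value $121,346.
Year 6: 1,314 × $39 = $51,246. Book value $70,100.

$51,246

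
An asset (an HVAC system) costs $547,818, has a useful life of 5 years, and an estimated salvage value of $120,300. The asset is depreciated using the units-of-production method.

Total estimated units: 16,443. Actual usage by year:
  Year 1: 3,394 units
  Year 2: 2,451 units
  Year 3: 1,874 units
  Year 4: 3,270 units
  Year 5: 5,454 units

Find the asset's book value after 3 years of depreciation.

Depreciable base = $547,818 − $120,300 = $427,518.
Rate = $427,518 / 16,443 units = $26 per unit.
Year 1: 3,394 × $26 = $88,244. Book value $459,574.
Year 2: 2,451 × $26 = $63,726. Book value $395,848.
Year 3: 1,874 × $26 = $48,724. Book value $347,124.

$347,124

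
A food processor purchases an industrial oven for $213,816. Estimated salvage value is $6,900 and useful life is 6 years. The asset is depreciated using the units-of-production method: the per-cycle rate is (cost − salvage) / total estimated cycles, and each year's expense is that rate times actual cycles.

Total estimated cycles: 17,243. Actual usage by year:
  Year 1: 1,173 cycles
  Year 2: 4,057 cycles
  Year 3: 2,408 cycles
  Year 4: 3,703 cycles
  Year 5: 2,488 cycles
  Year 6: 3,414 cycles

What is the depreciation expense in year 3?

$28,896

Depreciable base = $213,816 − $6,900 = $206,916.
Rate = $206,916 / 17,243 cycles = $12 per cycle.
Year 1: 1,173 × $12 = $14,076. Book value $199,740.
Year 2: 4,057 × $12 = $48,684. Book value $151,056.
Year 3: 2,408 × $12 = $28,896. Book value $122,160.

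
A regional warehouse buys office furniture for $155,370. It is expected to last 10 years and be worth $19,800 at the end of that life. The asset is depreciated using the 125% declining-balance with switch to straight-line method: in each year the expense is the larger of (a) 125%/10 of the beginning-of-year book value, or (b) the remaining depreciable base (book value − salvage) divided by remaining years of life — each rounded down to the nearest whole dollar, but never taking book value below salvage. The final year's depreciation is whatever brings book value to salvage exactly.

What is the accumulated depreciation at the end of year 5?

Depreciable base = $155,370 − $19,800 = $135,570.
Year 1: DB = ⌊$155,370 × 125%/10⌋ = $19,421; SL = ⌊$135,570/10⌋ = $13,557 → take DB $19,421. Book value $135,949.
Year 2: DB = ⌊$135,949 × 125%/10⌋ = $16,993; SL = ⌊$116,149/9⌋ = $12,905 → take DB $16,993. Book value $118,956.
Year 3: DB = ⌊$118,956 × 125%/10⌋ = $14,869; SL = ⌊$99,156/8⌋ = $12,394 → take DB $14,869. Book value $104,087.
Year 4: DB = ⌊$104,087 × 125%/10⌋ = $13,010; SL = ⌊$84,287/7⌋ = $12,041 → take DB $13,010. Book value $91,077.
Year 5: DB = ⌊$91,077 × 125%/10⌋ = $11,384; SL = ⌊$71,277/6⌋ = $11,879 → take SL $11,879. Book value $79,198.
Accumulated through year 5 = $155,370 − $79,198 = $76,172.

$76,172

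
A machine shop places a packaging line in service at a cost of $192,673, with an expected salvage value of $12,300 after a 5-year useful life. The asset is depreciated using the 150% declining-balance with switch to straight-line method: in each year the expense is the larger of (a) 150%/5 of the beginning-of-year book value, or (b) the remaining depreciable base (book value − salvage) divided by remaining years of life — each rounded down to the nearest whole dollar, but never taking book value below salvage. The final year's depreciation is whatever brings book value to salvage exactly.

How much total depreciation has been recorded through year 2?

$98,262

Depreciable base = $192,673 − $12,300 = $180,373.
Year 1: DB = ⌊$192,673 × 150%/5⌋ = $57,801; SL = ⌊$180,373/5⌋ = $36,074 → take DB $57,801. Book value $134,872.
Year 2: DB = ⌊$134,872 × 150%/5⌋ = $40,461; SL = ⌊$122,572/4⌋ = $30,643 → take DB $40,461. Book value $94,411.
Accumulated through year 2 = $192,673 − $94,411 = $98,262.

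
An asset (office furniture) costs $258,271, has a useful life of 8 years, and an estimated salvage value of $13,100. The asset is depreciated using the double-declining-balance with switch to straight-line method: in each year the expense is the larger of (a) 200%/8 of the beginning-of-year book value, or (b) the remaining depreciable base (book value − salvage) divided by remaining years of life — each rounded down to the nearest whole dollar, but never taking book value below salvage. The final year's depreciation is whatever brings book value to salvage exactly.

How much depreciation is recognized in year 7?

$16,063

Depreciable base = $258,271 − $13,100 = $245,171.
Year 1: DB = ⌊$258,271 × 200%/8⌋ = $64,567; SL = ⌊$245,171/8⌋ = $30,646 → take DB $64,567. Book value $193,704.
Year 2: DB = ⌊$193,704 × 200%/8⌋ = $48,426; SL = ⌊$180,604/7⌋ = $25,800 → take DB $48,426. Book value $145,278.
Year 3: DB = ⌊$145,278 × 200%/8⌋ = $36,319; SL = ⌊$132,178/6⌋ = $22,029 → take DB $36,319. Book value $108,959.
Year 4: DB = ⌊$108,959 × 200%/8⌋ = $27,239; SL = ⌊$95,859/5⌋ = $19,171 → take DB $27,239. Book value $81,720.
Year 5: DB = ⌊$81,720 × 200%/8⌋ = $20,430; SL = ⌊$68,620/4⌋ = $17,155 → take DB $20,430. Book value $61,290.
Year 6: DB = ⌊$61,290 × 200%/8⌋ = $15,322; SL = ⌊$48,190/3⌋ = $16,063 → take SL $16,063. Book value $45,227.
Year 7: DB = ⌊$45,227 × 200%/8⌋ = $11,306; SL = ⌊$32,127/2⌋ = $16,063 → take SL $16,063. Book value $29,164.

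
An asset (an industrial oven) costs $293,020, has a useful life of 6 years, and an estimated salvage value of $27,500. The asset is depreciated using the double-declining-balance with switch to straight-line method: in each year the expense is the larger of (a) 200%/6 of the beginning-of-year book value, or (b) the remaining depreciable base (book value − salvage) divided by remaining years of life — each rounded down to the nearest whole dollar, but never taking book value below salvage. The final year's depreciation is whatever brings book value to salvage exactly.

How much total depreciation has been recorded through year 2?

Depreciable base = $293,020 − $27,500 = $265,520.
Year 1: DB = ⌊$293,020 × 200%/6⌋ = $97,673; SL = ⌊$265,520/6⌋ = $44,253 → take DB $97,673. Book value $195,347.
Year 2: DB = ⌊$195,347 × 200%/6⌋ = $65,115; SL = ⌊$167,847/5⌋ = $33,569 → take DB $65,115. Book value $130,232.
Accumulated through year 2 = $293,020 − $130,232 = $162,788.

$162,788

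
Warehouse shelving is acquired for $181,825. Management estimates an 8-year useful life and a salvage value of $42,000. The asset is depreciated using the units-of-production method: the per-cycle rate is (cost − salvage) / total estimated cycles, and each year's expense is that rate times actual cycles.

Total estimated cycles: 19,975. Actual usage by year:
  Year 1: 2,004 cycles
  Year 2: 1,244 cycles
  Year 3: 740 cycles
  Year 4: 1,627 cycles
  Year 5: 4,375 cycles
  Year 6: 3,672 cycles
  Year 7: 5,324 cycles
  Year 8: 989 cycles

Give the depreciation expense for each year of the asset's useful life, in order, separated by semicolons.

Depreciable base = $181,825 − $42,000 = $139,825.
Rate = $139,825 / 19,975 cycles = $7 per cycle.
Year 1: 2,004 × $7 = $14,028. Book value $167,797.
Year 2: 1,244 × $7 = $8,708. Book value $159,089.
Year 3: 740 × $7 = $5,180. Book value $153,909.
Year 4: 1,627 × $7 = $11,389. Book value $142,520.
Year 5: 4,375 × $7 = $30,625. Book value $111,895.
Year 6: 3,672 × $7 = $25,704. Book value $86,191.
Year 7: 5,324 × $7 = $37,268. Book value $48,923.
Year 8: 989 × $7 = $6,923. Book value $42,000.

$14,028; $8,708; $5,180; $11,389; $30,625; $25,704; $37,268; $6,923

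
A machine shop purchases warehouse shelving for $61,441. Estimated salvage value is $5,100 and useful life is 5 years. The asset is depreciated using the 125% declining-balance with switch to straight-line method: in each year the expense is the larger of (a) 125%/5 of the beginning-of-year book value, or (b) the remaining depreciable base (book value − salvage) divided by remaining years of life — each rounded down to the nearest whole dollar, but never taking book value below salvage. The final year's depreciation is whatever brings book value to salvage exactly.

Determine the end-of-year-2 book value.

$34,561

Depreciable base = $61,441 − $5,100 = $56,341.
Year 1: DB = ⌊$61,441 × 125%/5⌋ = $15,360; SL = ⌊$56,341/5⌋ = $11,268 → take DB $15,360. Book value $46,081.
Year 2: DB = ⌊$46,081 × 125%/5⌋ = $11,520; SL = ⌊$40,981/4⌋ = $10,245 → take DB $11,520. Book value $34,561.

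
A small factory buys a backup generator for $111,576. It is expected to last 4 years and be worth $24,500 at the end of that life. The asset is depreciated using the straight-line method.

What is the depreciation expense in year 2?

Depreciable base = $111,576 − $24,500 = $87,076.
Annual expense = $87,076 / 4 = $21,769.

$21,769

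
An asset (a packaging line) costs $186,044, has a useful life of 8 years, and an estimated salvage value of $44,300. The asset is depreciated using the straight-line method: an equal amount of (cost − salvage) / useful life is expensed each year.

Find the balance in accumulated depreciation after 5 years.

$88,590

Depreciable base = $186,044 − $44,300 = $141,744.
Annual expense = $141,744 / 8 = $17,718.
End of year 1: book value $168,326.
End of year 2: book value $150,608.
End of year 3: book value $132,890.
End of year 4: book value $115,172.
End of year 5: book value $97,454.
Accumulated through year 5 = $186,044 − $97,454 = $88,590.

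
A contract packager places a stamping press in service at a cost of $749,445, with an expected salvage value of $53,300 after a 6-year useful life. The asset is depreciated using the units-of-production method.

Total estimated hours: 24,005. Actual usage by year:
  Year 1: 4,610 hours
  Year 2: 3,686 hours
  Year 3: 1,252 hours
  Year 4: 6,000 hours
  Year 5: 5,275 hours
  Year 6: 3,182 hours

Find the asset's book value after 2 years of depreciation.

$508,861

Depreciable base = $749,445 − $53,300 = $696,145.
Rate = $696,145 / 24,005 hours = $29 per hour.
Year 1: 4,610 × $29 = $133,690. Book value $615,755.
Year 2: 3,686 × $29 = $106,894. Book value $508,861.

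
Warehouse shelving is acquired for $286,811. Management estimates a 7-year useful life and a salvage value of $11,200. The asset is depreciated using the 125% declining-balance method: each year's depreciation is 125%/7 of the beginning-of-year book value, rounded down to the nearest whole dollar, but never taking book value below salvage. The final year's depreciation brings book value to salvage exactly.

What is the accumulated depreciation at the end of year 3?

$127,844

Depreciable base = $286,811 − $11,200 = $275,611.
Year 1: ⌊$286,811 × 125%/7⌋ = $51,216. Book value $235,595.
Year 2: ⌊$235,595 × 125%/7⌋ = $42,070. Book value $193,525.
Year 3: ⌊$193,525 × 125%/7⌋ = $34,558. Book value $158,967.
Accumulated through year 3 = $286,811 − $158,967 = $127,844.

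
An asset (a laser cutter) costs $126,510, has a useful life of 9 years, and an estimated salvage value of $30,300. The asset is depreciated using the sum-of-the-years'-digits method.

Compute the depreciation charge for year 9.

Depreciable base = $126,510 − $30,300 = $96,210.
Sum of the years' digits = 9+8+7+6+5+4+3+2+1 = 45.
Year 1: $96,210 × 9/45 = $19,242. Book value $107,268.
Year 2: $96,210 × 8/45 = $17,104. Book value $90,164.
Year 3: $96,210 × 7/45 = $14,966. Book value $75,198.
Year 4: $96,210 × 6/45 = $12,828. Book value $62,370.
Year 5: $96,210 × 5/45 = $10,690. Book value $51,680.
Year 6: $96,210 × 4/45 = $8,552. Book value $43,128.
Year 7: $96,210 × 3/45 = $6,414. Book value $36,714.
Year 8: $96,210 × 2/45 = $4,276. Book value $32,438.
Year 9: $96,210 × 1/45 = $2,138. Book value $30,300.

$2,138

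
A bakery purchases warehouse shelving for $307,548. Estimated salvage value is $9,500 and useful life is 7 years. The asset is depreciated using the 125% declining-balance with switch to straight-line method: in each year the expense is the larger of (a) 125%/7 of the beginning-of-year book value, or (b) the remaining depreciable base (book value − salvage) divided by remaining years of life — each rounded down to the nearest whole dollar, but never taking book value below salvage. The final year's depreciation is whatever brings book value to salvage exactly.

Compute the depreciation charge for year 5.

Depreciable base = $307,548 − $9,500 = $298,048.
Year 1: DB = ⌊$307,548 × 125%/7⌋ = $54,919; SL = ⌊$298,048/7⌋ = $42,578 → take DB $54,919. Book value $252,629.
Year 2: DB = ⌊$252,629 × 125%/7⌋ = $45,112; SL = ⌊$243,129/6⌋ = $40,521 → take DB $45,112. Book value $207,517.
Year 3: DB = ⌊$207,517 × 125%/7⌋ = $37,056; SL = ⌊$198,017/5⌋ = $39,603 → take SL $39,603. Book value $167,914.
Year 4: DB = ⌊$167,914 × 125%/7⌋ = $29,984; SL = ⌊$158,414/4⌋ = $39,603 → take SL $39,603. Book value $128,311.
Year 5: DB = ⌊$128,311 × 125%/7⌋ = $22,912; SL = ⌊$118,811/3⌋ = $39,603 → take SL $39,603. Book value $88,708.

$39,603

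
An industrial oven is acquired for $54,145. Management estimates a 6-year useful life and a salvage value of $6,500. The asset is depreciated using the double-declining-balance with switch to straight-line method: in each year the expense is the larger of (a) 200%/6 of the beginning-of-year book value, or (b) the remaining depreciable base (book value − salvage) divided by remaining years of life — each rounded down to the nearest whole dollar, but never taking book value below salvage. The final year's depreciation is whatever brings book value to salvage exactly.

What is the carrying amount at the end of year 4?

Depreciable base = $54,145 − $6,500 = $47,645.
Year 1: DB = ⌊$54,145 × 200%/6⌋ = $18,048; SL = ⌊$47,645/6⌋ = $7,940 → take DB $18,048. Book value $36,097.
Year 2: DB = ⌊$36,097 × 200%/6⌋ = $12,032; SL = ⌊$29,597/5⌋ = $5,919 → take DB $12,032. Book value $24,065.
Year 3: DB = ⌊$24,065 × 200%/6⌋ = $8,021; SL = ⌊$17,565/4⌋ = $4,391 → take DB $8,021. Book value $16,044.
Year 4: DB = ⌊$16,044 × 200%/6⌋ = $5,348; SL = ⌊$9,544/3⌋ = $3,181 → take DB $5,348. Book value $10,696.

$10,696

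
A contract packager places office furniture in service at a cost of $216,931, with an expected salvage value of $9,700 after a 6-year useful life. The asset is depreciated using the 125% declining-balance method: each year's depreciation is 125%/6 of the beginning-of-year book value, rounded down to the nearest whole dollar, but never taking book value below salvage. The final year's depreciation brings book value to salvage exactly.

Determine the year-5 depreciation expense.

Depreciable base = $216,931 − $9,700 = $207,231.
Year 1: ⌊$216,931 × 125%/6⌋ = $45,193. Book value $171,738.
Year 2: ⌊$171,738 × 125%/6⌋ = $35,778. Book value $135,960.
Year 3: ⌊$135,960 × 125%/6⌋ = $28,325. Book value $107,635.
Year 4: ⌊$107,635 × 125%/6⌋ = $22,423. Book value $85,212.
Year 5: ⌊$85,212 × 125%/6⌋ = $17,752. Book value $67,460.

$17,752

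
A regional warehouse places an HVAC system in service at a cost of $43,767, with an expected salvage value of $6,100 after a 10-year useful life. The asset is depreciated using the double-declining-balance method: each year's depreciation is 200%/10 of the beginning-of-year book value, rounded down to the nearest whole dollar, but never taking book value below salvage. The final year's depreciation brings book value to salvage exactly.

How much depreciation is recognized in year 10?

$0

Depreciable base = $43,767 − $6,100 = $37,667.
Year 1: ⌊$43,767 × 200%/10⌋ = $8,753. Book value $35,014.
Year 2: ⌊$35,014 × 200%/10⌋ = $7,002. Book value $28,012.
Year 3: ⌊$28,012 × 200%/10⌋ = $5,602. Book value $22,410.
Year 4: ⌊$22,410 × 200%/10⌋ = $4,482. Book value $17,928.
Year 5: ⌊$17,928 × 200%/10⌋ = $3,585. Book value $14,343.
Year 6: ⌊$14,343 × 200%/10⌋ = $2,868. Book value $11,475.
Year 7: ⌊$11,475 × 200%/10⌋ = $2,295. Book value $9,180.
Year 8: ⌊$9,180 × 200%/10⌋ = $1,836. Book value $7,344.
Year 9: ⌊$7,344 × 200%/10⌋ = $1,468, capped at $1,244. Book value $6,100.
Year 10 (final): $6,100 − $6,100 = $0. Book value $6,100.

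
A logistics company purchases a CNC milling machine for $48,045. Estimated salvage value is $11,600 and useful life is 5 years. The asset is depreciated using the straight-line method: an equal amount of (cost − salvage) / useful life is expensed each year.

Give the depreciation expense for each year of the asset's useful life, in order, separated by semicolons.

Depreciable base = $48,045 − $11,600 = $36,445.
Annual expense = $36,445 / 5 = $7,289.
End of year 1: book value $40,756.
End of year 2: book value $33,467.
End of year 3: book value $26,178.
End of year 4: book value $18,889.
End of year 5: book value $11,600.

$7,289; $7,289; $7,289; $7,289; $7,289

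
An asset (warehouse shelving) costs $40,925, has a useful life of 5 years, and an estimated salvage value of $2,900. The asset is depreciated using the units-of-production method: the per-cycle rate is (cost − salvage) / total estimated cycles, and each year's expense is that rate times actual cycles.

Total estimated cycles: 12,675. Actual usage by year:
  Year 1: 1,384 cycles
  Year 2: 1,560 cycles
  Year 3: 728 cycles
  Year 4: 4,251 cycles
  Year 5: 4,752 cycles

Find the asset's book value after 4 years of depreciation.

Depreciable base = $40,925 − $2,900 = $38,025.
Rate = $38,025 / 12,675 cycles = $3 per cycle.
Year 1: 1,384 × $3 = $4,152. Book value $36,773.
Year 2: 1,560 × $3 = $4,680. Book value $32,093.
Year 3: 728 × $3 = $2,184. Book value $29,909.
Year 4: 4,251 × $3 = $12,753. Book value $17,156.

$17,156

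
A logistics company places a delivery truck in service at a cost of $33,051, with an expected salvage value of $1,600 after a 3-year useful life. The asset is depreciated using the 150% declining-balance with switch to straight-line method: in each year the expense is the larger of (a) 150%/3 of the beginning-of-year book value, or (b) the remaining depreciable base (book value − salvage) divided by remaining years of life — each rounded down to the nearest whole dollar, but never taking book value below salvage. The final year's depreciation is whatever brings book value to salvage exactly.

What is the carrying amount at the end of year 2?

$8,263

Depreciable base = $33,051 − $1,600 = $31,451.
Year 1: DB = ⌊$33,051 × 150%/3⌋ = $16,525; SL = ⌊$31,451/3⌋ = $10,483 → take DB $16,525. Book value $16,526.
Year 2: DB = ⌊$16,526 × 150%/3⌋ = $8,263; SL = ⌊$14,926/2⌋ = $7,463 → take DB $8,263. Book value $8,263.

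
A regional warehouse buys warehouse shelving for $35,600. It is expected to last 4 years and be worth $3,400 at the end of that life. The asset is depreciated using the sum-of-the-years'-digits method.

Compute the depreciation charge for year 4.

Depreciable base = $35,600 − $3,400 = $32,200.
Sum of the years' digits = 4+3+2+1 = 10.
Year 1: $32,200 × 4/10 = $12,880. Book value $22,720.
Year 2: $32,200 × 3/10 = $9,660. Book value $13,060.
Year 3: $32,200 × 2/10 = $6,440. Book value $6,620.
Year 4: $32,200 × 1/10 = $3,220. Book value $3,400.

$3,220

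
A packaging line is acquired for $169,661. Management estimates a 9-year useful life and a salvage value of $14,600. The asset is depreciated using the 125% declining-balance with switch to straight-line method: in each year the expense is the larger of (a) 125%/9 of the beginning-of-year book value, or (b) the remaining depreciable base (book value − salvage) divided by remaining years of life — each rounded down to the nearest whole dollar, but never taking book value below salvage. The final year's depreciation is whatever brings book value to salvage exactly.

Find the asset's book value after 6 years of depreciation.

Depreciable base = $169,661 − $14,600 = $155,061.
Year 1: DB = ⌊$169,661 × 125%/9⌋ = $23,564; SL = ⌊$155,061/9⌋ = $17,229 → take DB $23,564. Book value $146,097.
Year 2: DB = ⌊$146,097 × 125%/9⌋ = $20,291; SL = ⌊$131,497/8⌋ = $16,437 → take DB $20,291. Book value $125,806.
Year 3: DB = ⌊$125,806 × 125%/9⌋ = $17,473; SL = ⌊$111,206/7⌋ = $15,886 → take DB $17,473. Book value $108,333.
Year 4: DB = ⌊$108,333 × 125%/9⌋ = $15,046; SL = ⌊$93,733/6⌋ = $15,622 → take SL $15,622. Book value $92,711.
Year 5: DB = ⌊$92,711 × 125%/9⌋ = $12,876; SL = ⌊$78,111/5⌋ = $15,622 → take SL $15,622. Book value $77,089.
Year 6: DB = ⌊$77,089 × 125%/9⌋ = $10,706; SL = ⌊$62,489/4⌋ = $15,622 → take SL $15,622. Book value $61,467.

$61,467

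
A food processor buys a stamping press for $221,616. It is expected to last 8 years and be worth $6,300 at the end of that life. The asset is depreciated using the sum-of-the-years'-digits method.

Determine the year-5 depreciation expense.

Depreciable base = $221,616 − $6,300 = $215,316.
Sum of the years' digits = 8+7+6+5+4+3+2+1 = 36.
Year 1: $215,316 × 8/36 = $47,848. Book value $173,768.
Year 2: $215,316 × 7/36 = $41,867. Book value $131,901.
Year 3: $215,316 × 6/36 = $35,886. Book value $96,015.
Year 4: $215,316 × 5/36 = $29,905. Book value $66,110.
Year 5: $215,316 × 4/36 = $23,924. Book value $42,186.

$23,924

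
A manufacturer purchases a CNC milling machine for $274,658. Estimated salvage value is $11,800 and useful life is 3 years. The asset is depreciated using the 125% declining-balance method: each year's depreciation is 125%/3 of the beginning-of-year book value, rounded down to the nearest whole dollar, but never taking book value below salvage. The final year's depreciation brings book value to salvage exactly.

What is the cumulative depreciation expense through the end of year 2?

Depreciable base = $274,658 − $11,800 = $262,858.
Year 1: ⌊$274,658 × 125%/3⌋ = $114,440. Book value $160,218.
Year 2: ⌊$160,218 × 125%/3⌋ = $66,757. Book value $93,461.
Accumulated through year 2 = $274,658 − $93,461 = $181,197.

$181,197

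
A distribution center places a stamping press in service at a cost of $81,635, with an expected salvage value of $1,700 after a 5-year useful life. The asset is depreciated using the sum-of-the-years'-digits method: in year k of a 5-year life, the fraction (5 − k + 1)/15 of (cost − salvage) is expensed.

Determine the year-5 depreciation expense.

Depreciable base = $81,635 − $1,700 = $79,935.
Sum of the years' digits = 5+4+3+2+1 = 15.
Year 1: $79,935 × 5/15 = $26,645. Book value $54,990.
Year 2: $79,935 × 4/15 = $21,316. Book value $33,674.
Year 3: $79,935 × 3/15 = $15,987. Book value $17,687.
Year 4: $79,935 × 2/15 = $10,658. Book value $7,029.
Year 5: $79,935 × 1/15 = $5,329. Book value $1,700.

$5,329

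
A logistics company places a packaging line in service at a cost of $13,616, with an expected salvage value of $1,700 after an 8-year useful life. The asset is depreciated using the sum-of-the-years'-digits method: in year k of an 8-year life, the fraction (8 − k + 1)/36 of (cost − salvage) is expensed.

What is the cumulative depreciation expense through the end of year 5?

Depreciable base = $13,616 − $1,700 = $11,916.
Sum of the years' digits = 8+7+6+5+4+3+2+1 = 36.
Year 1: $11,916 × 8/36 = $2,648. Book value $10,968.
Year 2: $11,916 × 7/36 = $2,317. Book value $8,651.
Year 3: $11,916 × 6/36 = $1,986. Book value $6,665.
Year 4: $11,916 × 5/36 = $1,655. Book value $5,010.
Year 5: $11,916 × 4/36 = $1,324. Book value $3,686.
Accumulated through year 5 = $13,616 − $3,686 = $9,930.

$9,930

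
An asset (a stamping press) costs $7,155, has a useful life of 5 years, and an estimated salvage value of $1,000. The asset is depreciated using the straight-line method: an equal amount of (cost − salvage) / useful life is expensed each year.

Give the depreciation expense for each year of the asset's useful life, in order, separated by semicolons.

Depreciable base = $7,155 − $1,000 = $6,155.
Annual expense = $6,155 / 5 = $1,231.
End of year 1: book value $5,924.
End of year 2: book value $4,693.
End of year 3: book value $3,462.
End of year 4: book value $2,231.
End of year 5: book value $1,000.

$1,231; $1,231; $1,231; $1,231; $1,231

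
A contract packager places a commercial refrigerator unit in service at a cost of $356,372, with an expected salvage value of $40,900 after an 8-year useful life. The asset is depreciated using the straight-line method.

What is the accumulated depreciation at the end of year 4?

$157,736

Depreciable base = $356,372 − $40,900 = $315,472.
Annual expense = $315,472 / 8 = $39,434.
End of year 1: book value $316,938.
End of year 2: book value $277,504.
End of year 3: book value $238,070.
End of year 4: book value $198,636.
Accumulated through year 4 = $356,372 − $198,636 = $157,736.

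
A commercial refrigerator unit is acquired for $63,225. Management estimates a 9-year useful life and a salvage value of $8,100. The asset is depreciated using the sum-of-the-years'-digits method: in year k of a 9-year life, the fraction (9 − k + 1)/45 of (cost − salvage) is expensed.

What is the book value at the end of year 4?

$26,475

Depreciable base = $63,225 − $8,100 = $55,125.
Sum of the years' digits = 9+8+7+6+5+4+3+2+1 = 45.
Year 1: $55,125 × 9/45 = $11,025. Book value $52,200.
Year 2: $55,125 × 8/45 = $9,800. Book value $42,400.
Year 3: $55,125 × 7/45 = $8,575. Book value $33,825.
Year 4: $55,125 × 6/45 = $7,350. Book value $26,475.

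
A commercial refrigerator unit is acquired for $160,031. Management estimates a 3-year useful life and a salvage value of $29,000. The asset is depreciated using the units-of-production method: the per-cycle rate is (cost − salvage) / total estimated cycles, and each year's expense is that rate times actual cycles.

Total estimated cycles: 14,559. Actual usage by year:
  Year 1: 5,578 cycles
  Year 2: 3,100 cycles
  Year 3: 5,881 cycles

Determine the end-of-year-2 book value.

$81,929

Depreciable base = $160,031 − $29,000 = $131,031.
Rate = $131,031 / 14,559 cycles = $9 per cycle.
Year 1: 5,578 × $9 = $50,202. Book value $109,829.
Year 2: 3,100 × $9 = $27,900. Book value $81,929.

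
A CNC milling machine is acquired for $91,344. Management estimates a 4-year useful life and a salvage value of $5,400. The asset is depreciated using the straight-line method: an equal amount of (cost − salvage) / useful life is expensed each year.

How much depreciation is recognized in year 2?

Depreciable base = $91,344 − $5,400 = $85,944.
Annual expense = $85,944 / 4 = $21,486.

$21,486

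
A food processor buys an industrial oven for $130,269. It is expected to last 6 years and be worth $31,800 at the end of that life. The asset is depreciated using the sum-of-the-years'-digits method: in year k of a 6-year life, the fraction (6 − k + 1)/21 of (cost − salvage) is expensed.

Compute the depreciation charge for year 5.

$9,378

Depreciable base = $130,269 − $31,800 = $98,469.
Sum of the years' digits = 6+5+4+3+2+1 = 21.
Year 1: $98,469 × 6/21 = $28,134. Book value $102,135.
Year 2: $98,469 × 5/21 = $23,445. Book value $78,690.
Year 3: $98,469 × 4/21 = $18,756. Book value $59,934.
Year 4: $98,469 × 3/21 = $14,067. Book value $45,867.
Year 5: $98,469 × 2/21 = $9,378. Book value $36,489.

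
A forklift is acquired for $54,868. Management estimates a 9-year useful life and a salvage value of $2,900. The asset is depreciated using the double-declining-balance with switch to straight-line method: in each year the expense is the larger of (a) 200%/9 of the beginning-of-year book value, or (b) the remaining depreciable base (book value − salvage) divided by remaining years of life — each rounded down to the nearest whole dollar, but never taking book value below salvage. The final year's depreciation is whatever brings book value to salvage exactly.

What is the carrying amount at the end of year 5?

Depreciable base = $54,868 − $2,900 = $51,968.
Year 1: DB = ⌊$54,868 × 200%/9⌋ = $12,192; SL = ⌊$51,968/9⌋ = $5,774 → take DB $12,192. Book value $42,676.
Year 2: DB = ⌊$42,676 × 200%/9⌋ = $9,483; SL = ⌊$39,776/8⌋ = $4,972 → take DB $9,483. Book value $33,193.
Year 3: DB = ⌊$33,193 × 200%/9⌋ = $7,376; SL = ⌊$30,293/7⌋ = $4,327 → take DB $7,376. Book value $25,817.
Year 4: DB = ⌊$25,817 × 200%/9⌋ = $5,737; SL = ⌊$22,917/6⌋ = $3,819 → take DB $5,737. Book value $20,080.
Year 5: DB = ⌊$20,080 × 200%/9⌋ = $4,462; SL = ⌊$17,180/5⌋ = $3,436 → take DB $4,462. Book value $15,618.

$15,618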